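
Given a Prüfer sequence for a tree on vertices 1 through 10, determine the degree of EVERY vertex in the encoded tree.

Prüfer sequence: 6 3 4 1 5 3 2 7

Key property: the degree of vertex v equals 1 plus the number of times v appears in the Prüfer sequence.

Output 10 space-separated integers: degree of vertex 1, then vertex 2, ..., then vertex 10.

Answer: 2 2 3 2 2 2 2 1 1 1

Derivation:
p_1 = 6: count[6] becomes 1
p_2 = 3: count[3] becomes 1
p_3 = 4: count[4] becomes 1
p_4 = 1: count[1] becomes 1
p_5 = 5: count[5] becomes 1
p_6 = 3: count[3] becomes 2
p_7 = 2: count[2] becomes 1
p_8 = 7: count[7] becomes 1
Degrees (1 + count): deg[1]=1+1=2, deg[2]=1+1=2, deg[3]=1+2=3, deg[4]=1+1=2, deg[5]=1+1=2, deg[6]=1+1=2, deg[7]=1+1=2, deg[8]=1+0=1, deg[9]=1+0=1, deg[10]=1+0=1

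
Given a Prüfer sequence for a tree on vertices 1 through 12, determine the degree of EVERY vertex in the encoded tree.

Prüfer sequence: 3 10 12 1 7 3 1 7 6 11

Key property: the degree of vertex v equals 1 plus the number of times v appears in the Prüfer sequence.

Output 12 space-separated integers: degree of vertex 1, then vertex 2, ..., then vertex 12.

Answer: 3 1 3 1 1 2 3 1 1 2 2 2

Derivation:
p_1 = 3: count[3] becomes 1
p_2 = 10: count[10] becomes 1
p_3 = 12: count[12] becomes 1
p_4 = 1: count[1] becomes 1
p_5 = 7: count[7] becomes 1
p_6 = 3: count[3] becomes 2
p_7 = 1: count[1] becomes 2
p_8 = 7: count[7] becomes 2
p_9 = 6: count[6] becomes 1
p_10 = 11: count[11] becomes 1
Degrees (1 + count): deg[1]=1+2=3, deg[2]=1+0=1, deg[3]=1+2=3, deg[4]=1+0=1, deg[5]=1+0=1, deg[6]=1+1=2, deg[7]=1+2=3, deg[8]=1+0=1, deg[9]=1+0=1, deg[10]=1+1=2, deg[11]=1+1=2, deg[12]=1+1=2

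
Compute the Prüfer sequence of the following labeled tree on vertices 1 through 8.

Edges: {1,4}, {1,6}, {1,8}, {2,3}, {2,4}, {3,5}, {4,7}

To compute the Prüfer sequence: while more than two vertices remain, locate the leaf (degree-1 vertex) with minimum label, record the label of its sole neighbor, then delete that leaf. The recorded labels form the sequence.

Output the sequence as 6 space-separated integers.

Step 1: leaves = {5,6,7,8}. Remove smallest leaf 5, emit neighbor 3.
Step 2: leaves = {3,6,7,8}. Remove smallest leaf 3, emit neighbor 2.
Step 3: leaves = {2,6,7,8}. Remove smallest leaf 2, emit neighbor 4.
Step 4: leaves = {6,7,8}. Remove smallest leaf 6, emit neighbor 1.
Step 5: leaves = {7,8}. Remove smallest leaf 7, emit neighbor 4.
Step 6: leaves = {4,8}. Remove smallest leaf 4, emit neighbor 1.
Done: 2 vertices remain (1, 8). Sequence = [3 2 4 1 4 1]

Answer: 3 2 4 1 4 1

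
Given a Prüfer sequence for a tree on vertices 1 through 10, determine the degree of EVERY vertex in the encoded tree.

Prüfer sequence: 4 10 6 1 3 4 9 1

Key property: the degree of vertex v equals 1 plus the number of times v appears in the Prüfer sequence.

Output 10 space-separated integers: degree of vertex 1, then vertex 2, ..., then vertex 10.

Answer: 3 1 2 3 1 2 1 1 2 2

Derivation:
p_1 = 4: count[4] becomes 1
p_2 = 10: count[10] becomes 1
p_3 = 6: count[6] becomes 1
p_4 = 1: count[1] becomes 1
p_5 = 3: count[3] becomes 1
p_6 = 4: count[4] becomes 2
p_7 = 9: count[9] becomes 1
p_8 = 1: count[1] becomes 2
Degrees (1 + count): deg[1]=1+2=3, deg[2]=1+0=1, deg[3]=1+1=2, deg[4]=1+2=3, deg[5]=1+0=1, deg[6]=1+1=2, deg[7]=1+0=1, deg[8]=1+0=1, deg[9]=1+1=2, deg[10]=1+1=2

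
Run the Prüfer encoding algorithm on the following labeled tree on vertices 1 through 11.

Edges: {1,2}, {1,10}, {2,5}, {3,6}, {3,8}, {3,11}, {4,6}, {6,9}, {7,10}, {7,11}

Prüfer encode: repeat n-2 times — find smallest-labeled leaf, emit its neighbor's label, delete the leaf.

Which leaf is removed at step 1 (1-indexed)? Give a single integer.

Answer: 4

Derivation:
Step 1: current leaves = {4,5,8,9}. Remove leaf 4 (neighbor: 6).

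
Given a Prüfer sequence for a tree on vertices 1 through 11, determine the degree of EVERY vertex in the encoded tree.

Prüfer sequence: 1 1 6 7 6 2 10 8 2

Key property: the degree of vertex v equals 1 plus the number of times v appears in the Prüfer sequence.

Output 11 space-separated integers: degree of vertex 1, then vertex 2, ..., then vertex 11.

Answer: 3 3 1 1 1 3 2 2 1 2 1

Derivation:
p_1 = 1: count[1] becomes 1
p_2 = 1: count[1] becomes 2
p_3 = 6: count[6] becomes 1
p_4 = 7: count[7] becomes 1
p_5 = 6: count[6] becomes 2
p_6 = 2: count[2] becomes 1
p_7 = 10: count[10] becomes 1
p_8 = 8: count[8] becomes 1
p_9 = 2: count[2] becomes 2
Degrees (1 + count): deg[1]=1+2=3, deg[2]=1+2=3, deg[3]=1+0=1, deg[4]=1+0=1, deg[5]=1+0=1, deg[6]=1+2=3, deg[7]=1+1=2, deg[8]=1+1=2, deg[9]=1+0=1, deg[10]=1+1=2, deg[11]=1+0=1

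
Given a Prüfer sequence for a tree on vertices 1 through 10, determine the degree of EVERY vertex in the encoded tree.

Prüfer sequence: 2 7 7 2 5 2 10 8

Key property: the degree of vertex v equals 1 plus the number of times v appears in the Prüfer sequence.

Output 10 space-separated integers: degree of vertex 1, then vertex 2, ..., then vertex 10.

Answer: 1 4 1 1 2 1 3 2 1 2

Derivation:
p_1 = 2: count[2] becomes 1
p_2 = 7: count[7] becomes 1
p_3 = 7: count[7] becomes 2
p_4 = 2: count[2] becomes 2
p_5 = 5: count[5] becomes 1
p_6 = 2: count[2] becomes 3
p_7 = 10: count[10] becomes 1
p_8 = 8: count[8] becomes 1
Degrees (1 + count): deg[1]=1+0=1, deg[2]=1+3=4, deg[3]=1+0=1, deg[4]=1+0=1, deg[5]=1+1=2, deg[6]=1+0=1, deg[7]=1+2=3, deg[8]=1+1=2, deg[9]=1+0=1, deg[10]=1+1=2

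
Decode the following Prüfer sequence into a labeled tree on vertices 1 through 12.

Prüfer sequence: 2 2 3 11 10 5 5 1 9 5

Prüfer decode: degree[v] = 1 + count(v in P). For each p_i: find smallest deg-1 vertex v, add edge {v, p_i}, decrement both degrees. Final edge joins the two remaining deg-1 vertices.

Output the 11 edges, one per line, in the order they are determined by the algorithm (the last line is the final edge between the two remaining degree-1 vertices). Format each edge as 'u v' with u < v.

Initial degrees: {1:2, 2:3, 3:2, 4:1, 5:4, 6:1, 7:1, 8:1, 9:2, 10:2, 11:2, 12:1}
Step 1: smallest deg-1 vertex = 4, p_1 = 2. Add edge {2,4}. Now deg[4]=0, deg[2]=2.
Step 2: smallest deg-1 vertex = 6, p_2 = 2. Add edge {2,6}. Now deg[6]=0, deg[2]=1.
Step 3: smallest deg-1 vertex = 2, p_3 = 3. Add edge {2,3}. Now deg[2]=0, deg[3]=1.
Step 4: smallest deg-1 vertex = 3, p_4 = 11. Add edge {3,11}. Now deg[3]=0, deg[11]=1.
Step 5: smallest deg-1 vertex = 7, p_5 = 10. Add edge {7,10}. Now deg[7]=0, deg[10]=1.
Step 6: smallest deg-1 vertex = 8, p_6 = 5. Add edge {5,8}. Now deg[8]=0, deg[5]=3.
Step 7: smallest deg-1 vertex = 10, p_7 = 5. Add edge {5,10}. Now deg[10]=0, deg[5]=2.
Step 8: smallest deg-1 vertex = 11, p_8 = 1. Add edge {1,11}. Now deg[11]=0, deg[1]=1.
Step 9: smallest deg-1 vertex = 1, p_9 = 9. Add edge {1,9}. Now deg[1]=0, deg[9]=1.
Step 10: smallest deg-1 vertex = 9, p_10 = 5. Add edge {5,9}. Now deg[9]=0, deg[5]=1.
Final: two remaining deg-1 vertices are 5, 12. Add edge {5,12}.

Answer: 2 4
2 6
2 3
3 11
7 10
5 8
5 10
1 11
1 9
5 9
5 12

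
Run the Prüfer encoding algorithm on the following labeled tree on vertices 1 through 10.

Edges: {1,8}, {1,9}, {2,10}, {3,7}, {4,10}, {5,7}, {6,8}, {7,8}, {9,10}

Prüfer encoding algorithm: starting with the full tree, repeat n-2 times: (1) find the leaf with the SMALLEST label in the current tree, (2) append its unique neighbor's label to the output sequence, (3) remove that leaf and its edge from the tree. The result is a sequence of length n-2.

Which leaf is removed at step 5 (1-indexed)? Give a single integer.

Answer: 6

Derivation:
Step 1: current leaves = {2,3,4,5,6}. Remove leaf 2 (neighbor: 10).
Step 2: current leaves = {3,4,5,6}. Remove leaf 3 (neighbor: 7).
Step 3: current leaves = {4,5,6}. Remove leaf 4 (neighbor: 10).
Step 4: current leaves = {5,6,10}. Remove leaf 5 (neighbor: 7).
Step 5: current leaves = {6,7,10}. Remove leaf 6 (neighbor: 8).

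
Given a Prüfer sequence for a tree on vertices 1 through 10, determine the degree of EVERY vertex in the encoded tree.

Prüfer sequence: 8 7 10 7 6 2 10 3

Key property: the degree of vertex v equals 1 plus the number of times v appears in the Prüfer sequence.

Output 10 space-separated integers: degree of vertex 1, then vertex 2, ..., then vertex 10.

Answer: 1 2 2 1 1 2 3 2 1 3

Derivation:
p_1 = 8: count[8] becomes 1
p_2 = 7: count[7] becomes 1
p_3 = 10: count[10] becomes 1
p_4 = 7: count[7] becomes 2
p_5 = 6: count[6] becomes 1
p_6 = 2: count[2] becomes 1
p_7 = 10: count[10] becomes 2
p_8 = 3: count[3] becomes 1
Degrees (1 + count): deg[1]=1+0=1, deg[2]=1+1=2, deg[3]=1+1=2, deg[4]=1+0=1, deg[5]=1+0=1, deg[6]=1+1=2, deg[7]=1+2=3, deg[8]=1+1=2, deg[9]=1+0=1, deg[10]=1+2=3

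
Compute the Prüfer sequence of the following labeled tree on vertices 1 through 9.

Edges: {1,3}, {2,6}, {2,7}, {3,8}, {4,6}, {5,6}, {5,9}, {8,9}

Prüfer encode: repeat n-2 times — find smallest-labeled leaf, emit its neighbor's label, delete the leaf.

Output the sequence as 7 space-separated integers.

Answer: 3 8 6 2 6 5 9

Derivation:
Step 1: leaves = {1,4,7}. Remove smallest leaf 1, emit neighbor 3.
Step 2: leaves = {3,4,7}. Remove smallest leaf 3, emit neighbor 8.
Step 3: leaves = {4,7,8}. Remove smallest leaf 4, emit neighbor 6.
Step 4: leaves = {7,8}. Remove smallest leaf 7, emit neighbor 2.
Step 5: leaves = {2,8}. Remove smallest leaf 2, emit neighbor 6.
Step 6: leaves = {6,8}. Remove smallest leaf 6, emit neighbor 5.
Step 7: leaves = {5,8}. Remove smallest leaf 5, emit neighbor 9.
Done: 2 vertices remain (8, 9). Sequence = [3 8 6 2 6 5 9]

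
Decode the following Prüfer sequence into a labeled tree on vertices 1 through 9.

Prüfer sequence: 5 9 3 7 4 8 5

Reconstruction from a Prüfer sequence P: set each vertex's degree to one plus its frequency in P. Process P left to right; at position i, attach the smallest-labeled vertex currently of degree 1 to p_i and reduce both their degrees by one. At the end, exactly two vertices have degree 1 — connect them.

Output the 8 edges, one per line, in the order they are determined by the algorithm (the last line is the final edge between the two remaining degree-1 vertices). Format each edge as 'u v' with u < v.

Initial degrees: {1:1, 2:1, 3:2, 4:2, 5:3, 6:1, 7:2, 8:2, 9:2}
Step 1: smallest deg-1 vertex = 1, p_1 = 5. Add edge {1,5}. Now deg[1]=0, deg[5]=2.
Step 2: smallest deg-1 vertex = 2, p_2 = 9. Add edge {2,9}. Now deg[2]=0, deg[9]=1.
Step 3: smallest deg-1 vertex = 6, p_3 = 3. Add edge {3,6}. Now deg[6]=0, deg[3]=1.
Step 4: smallest deg-1 vertex = 3, p_4 = 7. Add edge {3,7}. Now deg[3]=0, deg[7]=1.
Step 5: smallest deg-1 vertex = 7, p_5 = 4. Add edge {4,7}. Now deg[7]=0, deg[4]=1.
Step 6: smallest deg-1 vertex = 4, p_6 = 8. Add edge {4,8}. Now deg[4]=0, deg[8]=1.
Step 7: smallest deg-1 vertex = 8, p_7 = 5. Add edge {5,8}. Now deg[8]=0, deg[5]=1.
Final: two remaining deg-1 vertices are 5, 9. Add edge {5,9}.

Answer: 1 5
2 9
3 6
3 7
4 7
4 8
5 8
5 9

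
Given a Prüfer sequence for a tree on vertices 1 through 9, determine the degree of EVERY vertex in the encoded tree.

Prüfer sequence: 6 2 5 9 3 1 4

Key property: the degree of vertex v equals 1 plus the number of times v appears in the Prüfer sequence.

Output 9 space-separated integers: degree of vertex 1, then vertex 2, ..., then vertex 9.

p_1 = 6: count[6] becomes 1
p_2 = 2: count[2] becomes 1
p_3 = 5: count[5] becomes 1
p_4 = 9: count[9] becomes 1
p_5 = 3: count[3] becomes 1
p_6 = 1: count[1] becomes 1
p_7 = 4: count[4] becomes 1
Degrees (1 + count): deg[1]=1+1=2, deg[2]=1+1=2, deg[3]=1+1=2, deg[4]=1+1=2, deg[5]=1+1=2, deg[6]=1+1=2, deg[7]=1+0=1, deg[8]=1+0=1, deg[9]=1+1=2

Answer: 2 2 2 2 2 2 1 1 2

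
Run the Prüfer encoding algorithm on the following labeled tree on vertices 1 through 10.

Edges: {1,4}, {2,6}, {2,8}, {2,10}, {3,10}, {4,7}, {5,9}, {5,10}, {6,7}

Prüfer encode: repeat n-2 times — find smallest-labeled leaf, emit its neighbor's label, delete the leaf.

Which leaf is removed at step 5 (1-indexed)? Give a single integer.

Answer: 6

Derivation:
Step 1: current leaves = {1,3,8,9}. Remove leaf 1 (neighbor: 4).
Step 2: current leaves = {3,4,8,9}. Remove leaf 3 (neighbor: 10).
Step 3: current leaves = {4,8,9}. Remove leaf 4 (neighbor: 7).
Step 4: current leaves = {7,8,9}. Remove leaf 7 (neighbor: 6).
Step 5: current leaves = {6,8,9}. Remove leaf 6 (neighbor: 2).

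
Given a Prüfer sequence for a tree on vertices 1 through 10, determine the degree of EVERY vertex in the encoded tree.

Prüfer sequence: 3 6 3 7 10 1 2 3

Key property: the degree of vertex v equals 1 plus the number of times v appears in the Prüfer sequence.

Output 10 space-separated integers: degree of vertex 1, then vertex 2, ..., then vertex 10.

p_1 = 3: count[3] becomes 1
p_2 = 6: count[6] becomes 1
p_3 = 3: count[3] becomes 2
p_4 = 7: count[7] becomes 1
p_5 = 10: count[10] becomes 1
p_6 = 1: count[1] becomes 1
p_7 = 2: count[2] becomes 1
p_8 = 3: count[3] becomes 3
Degrees (1 + count): deg[1]=1+1=2, deg[2]=1+1=2, deg[3]=1+3=4, deg[4]=1+0=1, deg[5]=1+0=1, deg[6]=1+1=2, deg[7]=1+1=2, deg[8]=1+0=1, deg[9]=1+0=1, deg[10]=1+1=2

Answer: 2 2 4 1 1 2 2 1 1 2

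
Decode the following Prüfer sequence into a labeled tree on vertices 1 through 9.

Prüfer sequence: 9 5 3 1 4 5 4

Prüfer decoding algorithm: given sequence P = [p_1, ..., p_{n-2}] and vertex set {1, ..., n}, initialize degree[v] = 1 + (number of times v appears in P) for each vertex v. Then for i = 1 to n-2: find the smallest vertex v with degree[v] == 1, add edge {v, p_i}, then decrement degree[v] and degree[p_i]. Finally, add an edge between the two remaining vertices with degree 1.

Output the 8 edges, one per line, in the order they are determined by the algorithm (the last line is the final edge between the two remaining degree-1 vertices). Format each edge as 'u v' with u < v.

Answer: 2 9
5 6
3 7
1 3
1 4
5 8
4 5
4 9

Derivation:
Initial degrees: {1:2, 2:1, 3:2, 4:3, 5:3, 6:1, 7:1, 8:1, 9:2}
Step 1: smallest deg-1 vertex = 2, p_1 = 9. Add edge {2,9}. Now deg[2]=0, deg[9]=1.
Step 2: smallest deg-1 vertex = 6, p_2 = 5. Add edge {5,6}. Now deg[6]=0, deg[5]=2.
Step 3: smallest deg-1 vertex = 7, p_3 = 3. Add edge {3,7}. Now deg[7]=0, deg[3]=1.
Step 4: smallest deg-1 vertex = 3, p_4 = 1. Add edge {1,3}. Now deg[3]=0, deg[1]=1.
Step 5: smallest deg-1 vertex = 1, p_5 = 4. Add edge {1,4}. Now deg[1]=0, deg[4]=2.
Step 6: smallest deg-1 vertex = 8, p_6 = 5. Add edge {5,8}. Now deg[8]=0, deg[5]=1.
Step 7: smallest deg-1 vertex = 5, p_7 = 4. Add edge {4,5}. Now deg[5]=0, deg[4]=1.
Final: two remaining deg-1 vertices are 4, 9. Add edge {4,9}.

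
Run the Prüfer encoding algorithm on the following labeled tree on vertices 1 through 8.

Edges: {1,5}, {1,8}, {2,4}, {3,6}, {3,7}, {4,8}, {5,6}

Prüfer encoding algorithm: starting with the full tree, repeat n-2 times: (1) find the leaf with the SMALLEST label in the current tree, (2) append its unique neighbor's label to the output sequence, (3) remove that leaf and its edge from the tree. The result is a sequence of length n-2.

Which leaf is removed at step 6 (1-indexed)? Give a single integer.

Step 1: current leaves = {2,7}. Remove leaf 2 (neighbor: 4).
Step 2: current leaves = {4,7}. Remove leaf 4 (neighbor: 8).
Step 3: current leaves = {7,8}. Remove leaf 7 (neighbor: 3).
Step 4: current leaves = {3,8}. Remove leaf 3 (neighbor: 6).
Step 5: current leaves = {6,8}. Remove leaf 6 (neighbor: 5).
Step 6: current leaves = {5,8}. Remove leaf 5 (neighbor: 1).

Answer: 5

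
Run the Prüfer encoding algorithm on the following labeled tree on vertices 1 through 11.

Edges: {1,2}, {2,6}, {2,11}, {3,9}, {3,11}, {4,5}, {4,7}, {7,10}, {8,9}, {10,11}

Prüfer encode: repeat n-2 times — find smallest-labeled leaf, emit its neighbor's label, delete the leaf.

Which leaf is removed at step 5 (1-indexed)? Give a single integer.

Step 1: current leaves = {1,5,6,8}. Remove leaf 1 (neighbor: 2).
Step 2: current leaves = {5,6,8}. Remove leaf 5 (neighbor: 4).
Step 3: current leaves = {4,6,8}. Remove leaf 4 (neighbor: 7).
Step 4: current leaves = {6,7,8}. Remove leaf 6 (neighbor: 2).
Step 5: current leaves = {2,7,8}. Remove leaf 2 (neighbor: 11).

Answer: 2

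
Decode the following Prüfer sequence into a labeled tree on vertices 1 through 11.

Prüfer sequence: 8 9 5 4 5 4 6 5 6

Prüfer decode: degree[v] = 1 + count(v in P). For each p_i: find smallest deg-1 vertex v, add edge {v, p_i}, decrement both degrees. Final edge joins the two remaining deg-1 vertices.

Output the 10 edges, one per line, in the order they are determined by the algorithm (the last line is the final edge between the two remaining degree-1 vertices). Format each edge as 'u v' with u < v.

Answer: 1 8
2 9
3 5
4 7
5 8
4 9
4 6
5 10
5 6
6 11

Derivation:
Initial degrees: {1:1, 2:1, 3:1, 4:3, 5:4, 6:3, 7:1, 8:2, 9:2, 10:1, 11:1}
Step 1: smallest deg-1 vertex = 1, p_1 = 8. Add edge {1,8}. Now deg[1]=0, deg[8]=1.
Step 2: smallest deg-1 vertex = 2, p_2 = 9. Add edge {2,9}. Now deg[2]=0, deg[9]=1.
Step 3: smallest deg-1 vertex = 3, p_3 = 5. Add edge {3,5}. Now deg[3]=0, deg[5]=3.
Step 4: smallest deg-1 vertex = 7, p_4 = 4. Add edge {4,7}. Now deg[7]=0, deg[4]=2.
Step 5: smallest deg-1 vertex = 8, p_5 = 5. Add edge {5,8}. Now deg[8]=0, deg[5]=2.
Step 6: smallest deg-1 vertex = 9, p_6 = 4. Add edge {4,9}. Now deg[9]=0, deg[4]=1.
Step 7: smallest deg-1 vertex = 4, p_7 = 6. Add edge {4,6}. Now deg[4]=0, deg[6]=2.
Step 8: smallest deg-1 vertex = 10, p_8 = 5. Add edge {5,10}. Now deg[10]=0, deg[5]=1.
Step 9: smallest deg-1 vertex = 5, p_9 = 6. Add edge {5,6}. Now deg[5]=0, deg[6]=1.
Final: two remaining deg-1 vertices are 6, 11. Add edge {6,11}.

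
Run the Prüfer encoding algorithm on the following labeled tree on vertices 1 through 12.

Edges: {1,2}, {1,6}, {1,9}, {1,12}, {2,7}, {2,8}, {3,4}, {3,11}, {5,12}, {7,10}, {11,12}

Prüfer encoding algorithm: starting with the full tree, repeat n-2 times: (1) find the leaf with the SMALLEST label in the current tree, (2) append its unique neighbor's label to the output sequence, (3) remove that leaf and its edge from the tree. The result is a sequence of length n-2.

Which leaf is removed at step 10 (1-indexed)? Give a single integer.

Step 1: current leaves = {4,5,6,8,9,10}. Remove leaf 4 (neighbor: 3).
Step 2: current leaves = {3,5,6,8,9,10}. Remove leaf 3 (neighbor: 11).
Step 3: current leaves = {5,6,8,9,10,11}. Remove leaf 5 (neighbor: 12).
Step 4: current leaves = {6,8,9,10,11}. Remove leaf 6 (neighbor: 1).
Step 5: current leaves = {8,9,10,11}. Remove leaf 8 (neighbor: 2).
Step 6: current leaves = {9,10,11}. Remove leaf 9 (neighbor: 1).
Step 7: current leaves = {10,11}. Remove leaf 10 (neighbor: 7).
Step 8: current leaves = {7,11}. Remove leaf 7 (neighbor: 2).
Step 9: current leaves = {2,11}. Remove leaf 2 (neighbor: 1).
Step 10: current leaves = {1,11}. Remove leaf 1 (neighbor: 12).

Answer: 1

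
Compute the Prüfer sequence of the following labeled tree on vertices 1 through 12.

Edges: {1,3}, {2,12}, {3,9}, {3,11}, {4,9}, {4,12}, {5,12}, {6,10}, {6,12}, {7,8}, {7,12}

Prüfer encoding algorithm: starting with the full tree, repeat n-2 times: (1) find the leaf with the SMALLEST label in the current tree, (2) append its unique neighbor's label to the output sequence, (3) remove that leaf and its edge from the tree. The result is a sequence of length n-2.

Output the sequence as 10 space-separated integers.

Step 1: leaves = {1,2,5,8,10,11}. Remove smallest leaf 1, emit neighbor 3.
Step 2: leaves = {2,5,8,10,11}. Remove smallest leaf 2, emit neighbor 12.
Step 3: leaves = {5,8,10,11}. Remove smallest leaf 5, emit neighbor 12.
Step 4: leaves = {8,10,11}. Remove smallest leaf 8, emit neighbor 7.
Step 5: leaves = {7,10,11}. Remove smallest leaf 7, emit neighbor 12.
Step 6: leaves = {10,11}. Remove smallest leaf 10, emit neighbor 6.
Step 7: leaves = {6,11}. Remove smallest leaf 6, emit neighbor 12.
Step 8: leaves = {11,12}. Remove smallest leaf 11, emit neighbor 3.
Step 9: leaves = {3,12}. Remove smallest leaf 3, emit neighbor 9.
Step 10: leaves = {9,12}. Remove smallest leaf 9, emit neighbor 4.
Done: 2 vertices remain (4, 12). Sequence = [3 12 12 7 12 6 12 3 9 4]

Answer: 3 12 12 7 12 6 12 3 9 4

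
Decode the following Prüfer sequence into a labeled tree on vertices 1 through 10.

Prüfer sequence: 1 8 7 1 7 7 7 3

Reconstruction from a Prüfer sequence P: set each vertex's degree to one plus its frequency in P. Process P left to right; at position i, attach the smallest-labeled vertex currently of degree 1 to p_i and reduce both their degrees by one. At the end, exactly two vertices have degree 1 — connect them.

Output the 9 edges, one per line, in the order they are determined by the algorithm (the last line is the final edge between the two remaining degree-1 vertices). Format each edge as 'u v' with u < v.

Initial degrees: {1:3, 2:1, 3:2, 4:1, 5:1, 6:1, 7:5, 8:2, 9:1, 10:1}
Step 1: smallest deg-1 vertex = 2, p_1 = 1. Add edge {1,2}. Now deg[2]=0, deg[1]=2.
Step 2: smallest deg-1 vertex = 4, p_2 = 8. Add edge {4,8}. Now deg[4]=0, deg[8]=1.
Step 3: smallest deg-1 vertex = 5, p_3 = 7. Add edge {5,7}. Now deg[5]=0, deg[7]=4.
Step 4: smallest deg-1 vertex = 6, p_4 = 1. Add edge {1,6}. Now deg[6]=0, deg[1]=1.
Step 5: smallest deg-1 vertex = 1, p_5 = 7. Add edge {1,7}. Now deg[1]=0, deg[7]=3.
Step 6: smallest deg-1 vertex = 8, p_6 = 7. Add edge {7,8}. Now deg[8]=0, deg[7]=2.
Step 7: smallest deg-1 vertex = 9, p_7 = 7. Add edge {7,9}. Now deg[9]=0, deg[7]=1.
Step 8: smallest deg-1 vertex = 7, p_8 = 3. Add edge {3,7}. Now deg[7]=0, deg[3]=1.
Final: two remaining deg-1 vertices are 3, 10. Add edge {3,10}.

Answer: 1 2
4 8
5 7
1 6
1 7
7 8
7 9
3 7
3 10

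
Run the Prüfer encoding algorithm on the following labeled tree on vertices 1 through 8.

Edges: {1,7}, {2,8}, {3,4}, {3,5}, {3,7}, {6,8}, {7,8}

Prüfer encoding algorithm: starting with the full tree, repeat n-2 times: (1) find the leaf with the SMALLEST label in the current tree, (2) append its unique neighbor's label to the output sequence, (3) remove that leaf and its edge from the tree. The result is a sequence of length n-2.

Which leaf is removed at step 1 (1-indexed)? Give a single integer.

Answer: 1

Derivation:
Step 1: current leaves = {1,2,4,5,6}. Remove leaf 1 (neighbor: 7).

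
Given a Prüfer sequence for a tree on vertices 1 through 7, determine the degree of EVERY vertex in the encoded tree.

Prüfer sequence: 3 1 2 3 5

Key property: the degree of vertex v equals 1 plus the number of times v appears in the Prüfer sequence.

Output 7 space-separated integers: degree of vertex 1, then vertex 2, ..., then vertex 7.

p_1 = 3: count[3] becomes 1
p_2 = 1: count[1] becomes 1
p_3 = 2: count[2] becomes 1
p_4 = 3: count[3] becomes 2
p_5 = 5: count[5] becomes 1
Degrees (1 + count): deg[1]=1+1=2, deg[2]=1+1=2, deg[3]=1+2=3, deg[4]=1+0=1, deg[5]=1+1=2, deg[6]=1+0=1, deg[7]=1+0=1

Answer: 2 2 3 1 2 1 1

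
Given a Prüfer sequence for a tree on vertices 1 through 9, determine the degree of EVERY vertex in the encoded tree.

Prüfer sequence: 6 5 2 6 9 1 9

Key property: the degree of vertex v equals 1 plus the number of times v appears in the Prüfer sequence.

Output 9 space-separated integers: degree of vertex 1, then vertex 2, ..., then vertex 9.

p_1 = 6: count[6] becomes 1
p_2 = 5: count[5] becomes 1
p_3 = 2: count[2] becomes 1
p_4 = 6: count[6] becomes 2
p_5 = 9: count[9] becomes 1
p_6 = 1: count[1] becomes 1
p_7 = 9: count[9] becomes 2
Degrees (1 + count): deg[1]=1+1=2, deg[2]=1+1=2, deg[3]=1+0=1, deg[4]=1+0=1, deg[5]=1+1=2, deg[6]=1+2=3, deg[7]=1+0=1, deg[8]=1+0=1, deg[9]=1+2=3

Answer: 2 2 1 1 2 3 1 1 3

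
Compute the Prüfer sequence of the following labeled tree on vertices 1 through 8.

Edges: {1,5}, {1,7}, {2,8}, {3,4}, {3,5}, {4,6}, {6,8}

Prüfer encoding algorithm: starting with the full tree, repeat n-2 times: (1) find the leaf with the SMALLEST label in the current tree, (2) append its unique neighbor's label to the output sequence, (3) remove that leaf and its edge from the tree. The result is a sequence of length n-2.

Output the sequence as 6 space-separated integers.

Step 1: leaves = {2,7}. Remove smallest leaf 2, emit neighbor 8.
Step 2: leaves = {7,8}. Remove smallest leaf 7, emit neighbor 1.
Step 3: leaves = {1,8}. Remove smallest leaf 1, emit neighbor 5.
Step 4: leaves = {5,8}. Remove smallest leaf 5, emit neighbor 3.
Step 5: leaves = {3,8}. Remove smallest leaf 3, emit neighbor 4.
Step 6: leaves = {4,8}. Remove smallest leaf 4, emit neighbor 6.
Done: 2 vertices remain (6, 8). Sequence = [8 1 5 3 4 6]

Answer: 8 1 5 3 4 6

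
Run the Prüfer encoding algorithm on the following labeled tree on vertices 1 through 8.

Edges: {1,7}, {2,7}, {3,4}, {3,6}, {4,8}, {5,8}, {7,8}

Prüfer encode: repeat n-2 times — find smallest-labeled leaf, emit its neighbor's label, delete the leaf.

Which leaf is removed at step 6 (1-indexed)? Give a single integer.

Step 1: current leaves = {1,2,5,6}. Remove leaf 1 (neighbor: 7).
Step 2: current leaves = {2,5,6}. Remove leaf 2 (neighbor: 7).
Step 3: current leaves = {5,6,7}. Remove leaf 5 (neighbor: 8).
Step 4: current leaves = {6,7}. Remove leaf 6 (neighbor: 3).
Step 5: current leaves = {3,7}. Remove leaf 3 (neighbor: 4).
Step 6: current leaves = {4,7}. Remove leaf 4 (neighbor: 8).

Answer: 4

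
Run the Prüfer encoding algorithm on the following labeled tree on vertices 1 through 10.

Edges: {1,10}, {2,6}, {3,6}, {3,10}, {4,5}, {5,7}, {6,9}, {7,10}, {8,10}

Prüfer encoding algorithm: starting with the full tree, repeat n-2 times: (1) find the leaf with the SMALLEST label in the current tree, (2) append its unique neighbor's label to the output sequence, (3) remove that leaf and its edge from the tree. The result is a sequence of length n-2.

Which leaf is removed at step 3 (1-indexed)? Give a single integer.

Answer: 4

Derivation:
Step 1: current leaves = {1,2,4,8,9}. Remove leaf 1 (neighbor: 10).
Step 2: current leaves = {2,4,8,9}. Remove leaf 2 (neighbor: 6).
Step 3: current leaves = {4,8,9}. Remove leaf 4 (neighbor: 5).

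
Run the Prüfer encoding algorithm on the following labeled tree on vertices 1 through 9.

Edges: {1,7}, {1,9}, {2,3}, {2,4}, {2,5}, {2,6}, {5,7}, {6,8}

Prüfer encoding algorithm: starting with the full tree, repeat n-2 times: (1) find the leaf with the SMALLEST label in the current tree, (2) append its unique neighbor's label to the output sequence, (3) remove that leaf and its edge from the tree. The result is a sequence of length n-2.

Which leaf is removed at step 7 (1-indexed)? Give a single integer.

Answer: 7

Derivation:
Step 1: current leaves = {3,4,8,9}. Remove leaf 3 (neighbor: 2).
Step 2: current leaves = {4,8,9}. Remove leaf 4 (neighbor: 2).
Step 3: current leaves = {8,9}. Remove leaf 8 (neighbor: 6).
Step 4: current leaves = {6,9}. Remove leaf 6 (neighbor: 2).
Step 5: current leaves = {2,9}. Remove leaf 2 (neighbor: 5).
Step 6: current leaves = {5,9}. Remove leaf 5 (neighbor: 7).
Step 7: current leaves = {7,9}. Remove leaf 7 (neighbor: 1).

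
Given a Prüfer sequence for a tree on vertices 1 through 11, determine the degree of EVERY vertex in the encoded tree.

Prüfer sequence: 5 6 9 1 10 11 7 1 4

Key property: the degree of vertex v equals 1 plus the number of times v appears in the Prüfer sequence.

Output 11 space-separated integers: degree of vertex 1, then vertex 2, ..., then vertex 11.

p_1 = 5: count[5] becomes 1
p_2 = 6: count[6] becomes 1
p_3 = 9: count[9] becomes 1
p_4 = 1: count[1] becomes 1
p_5 = 10: count[10] becomes 1
p_6 = 11: count[11] becomes 1
p_7 = 7: count[7] becomes 1
p_8 = 1: count[1] becomes 2
p_9 = 4: count[4] becomes 1
Degrees (1 + count): deg[1]=1+2=3, deg[2]=1+0=1, deg[3]=1+0=1, deg[4]=1+1=2, deg[5]=1+1=2, deg[6]=1+1=2, deg[7]=1+1=2, deg[8]=1+0=1, deg[9]=1+1=2, deg[10]=1+1=2, deg[11]=1+1=2

Answer: 3 1 1 2 2 2 2 1 2 2 2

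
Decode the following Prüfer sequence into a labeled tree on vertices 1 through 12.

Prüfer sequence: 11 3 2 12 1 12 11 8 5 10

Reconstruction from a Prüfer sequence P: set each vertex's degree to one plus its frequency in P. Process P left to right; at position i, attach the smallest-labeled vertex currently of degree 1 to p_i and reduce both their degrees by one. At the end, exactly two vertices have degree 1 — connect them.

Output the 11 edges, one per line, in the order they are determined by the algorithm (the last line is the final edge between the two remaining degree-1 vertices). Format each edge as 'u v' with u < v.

Answer: 4 11
3 6
2 3
2 12
1 7
1 12
9 11
8 11
5 8
5 10
10 12

Derivation:
Initial degrees: {1:2, 2:2, 3:2, 4:1, 5:2, 6:1, 7:1, 8:2, 9:1, 10:2, 11:3, 12:3}
Step 1: smallest deg-1 vertex = 4, p_1 = 11. Add edge {4,11}. Now deg[4]=0, deg[11]=2.
Step 2: smallest deg-1 vertex = 6, p_2 = 3. Add edge {3,6}. Now deg[6]=0, deg[3]=1.
Step 3: smallest deg-1 vertex = 3, p_3 = 2. Add edge {2,3}. Now deg[3]=0, deg[2]=1.
Step 4: smallest deg-1 vertex = 2, p_4 = 12. Add edge {2,12}. Now deg[2]=0, deg[12]=2.
Step 5: smallest deg-1 vertex = 7, p_5 = 1. Add edge {1,7}. Now deg[7]=0, deg[1]=1.
Step 6: smallest deg-1 vertex = 1, p_6 = 12. Add edge {1,12}. Now deg[1]=0, deg[12]=1.
Step 7: smallest deg-1 vertex = 9, p_7 = 11. Add edge {9,11}. Now deg[9]=0, deg[11]=1.
Step 8: smallest deg-1 vertex = 11, p_8 = 8. Add edge {8,11}. Now deg[11]=0, deg[8]=1.
Step 9: smallest deg-1 vertex = 8, p_9 = 5. Add edge {5,8}. Now deg[8]=0, deg[5]=1.
Step 10: smallest deg-1 vertex = 5, p_10 = 10. Add edge {5,10}. Now deg[5]=0, deg[10]=1.
Final: two remaining deg-1 vertices are 10, 12. Add edge {10,12}.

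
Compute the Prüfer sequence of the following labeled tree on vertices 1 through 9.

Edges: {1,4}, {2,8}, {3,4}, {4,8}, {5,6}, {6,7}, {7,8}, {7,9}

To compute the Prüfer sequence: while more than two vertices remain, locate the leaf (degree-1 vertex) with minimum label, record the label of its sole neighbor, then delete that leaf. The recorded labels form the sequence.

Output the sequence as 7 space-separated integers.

Answer: 4 8 4 8 6 7 7

Derivation:
Step 1: leaves = {1,2,3,5,9}. Remove smallest leaf 1, emit neighbor 4.
Step 2: leaves = {2,3,5,9}. Remove smallest leaf 2, emit neighbor 8.
Step 3: leaves = {3,5,9}. Remove smallest leaf 3, emit neighbor 4.
Step 4: leaves = {4,5,9}. Remove smallest leaf 4, emit neighbor 8.
Step 5: leaves = {5,8,9}. Remove smallest leaf 5, emit neighbor 6.
Step 6: leaves = {6,8,9}. Remove smallest leaf 6, emit neighbor 7.
Step 7: leaves = {8,9}. Remove smallest leaf 8, emit neighbor 7.
Done: 2 vertices remain (7, 9). Sequence = [4 8 4 8 6 7 7]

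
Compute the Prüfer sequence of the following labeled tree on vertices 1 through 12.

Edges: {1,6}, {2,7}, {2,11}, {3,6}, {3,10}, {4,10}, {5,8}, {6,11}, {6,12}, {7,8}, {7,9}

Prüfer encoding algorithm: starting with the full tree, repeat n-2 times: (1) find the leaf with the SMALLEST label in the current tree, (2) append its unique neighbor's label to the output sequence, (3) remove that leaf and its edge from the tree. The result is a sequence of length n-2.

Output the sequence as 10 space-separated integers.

Step 1: leaves = {1,4,5,9,12}. Remove smallest leaf 1, emit neighbor 6.
Step 2: leaves = {4,5,9,12}. Remove smallest leaf 4, emit neighbor 10.
Step 3: leaves = {5,9,10,12}. Remove smallest leaf 5, emit neighbor 8.
Step 4: leaves = {8,9,10,12}. Remove smallest leaf 8, emit neighbor 7.
Step 5: leaves = {9,10,12}. Remove smallest leaf 9, emit neighbor 7.
Step 6: leaves = {7,10,12}. Remove smallest leaf 7, emit neighbor 2.
Step 7: leaves = {2,10,12}. Remove smallest leaf 2, emit neighbor 11.
Step 8: leaves = {10,11,12}. Remove smallest leaf 10, emit neighbor 3.
Step 9: leaves = {3,11,12}. Remove smallest leaf 3, emit neighbor 6.
Step 10: leaves = {11,12}. Remove smallest leaf 11, emit neighbor 6.
Done: 2 vertices remain (6, 12). Sequence = [6 10 8 7 7 2 11 3 6 6]

Answer: 6 10 8 7 7 2 11 3 6 6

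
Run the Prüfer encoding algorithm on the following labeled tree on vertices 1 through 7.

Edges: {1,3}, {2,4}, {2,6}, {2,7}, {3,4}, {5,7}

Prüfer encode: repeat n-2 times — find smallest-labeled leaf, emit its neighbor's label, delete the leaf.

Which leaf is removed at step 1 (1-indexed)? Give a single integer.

Answer: 1

Derivation:
Step 1: current leaves = {1,5,6}. Remove leaf 1 (neighbor: 3).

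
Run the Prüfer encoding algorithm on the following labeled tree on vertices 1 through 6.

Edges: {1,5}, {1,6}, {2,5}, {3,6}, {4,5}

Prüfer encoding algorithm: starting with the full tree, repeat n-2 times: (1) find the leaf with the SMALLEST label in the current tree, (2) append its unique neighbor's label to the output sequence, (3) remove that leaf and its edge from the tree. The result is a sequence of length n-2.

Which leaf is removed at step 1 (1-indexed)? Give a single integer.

Answer: 2

Derivation:
Step 1: current leaves = {2,3,4}. Remove leaf 2 (neighbor: 5).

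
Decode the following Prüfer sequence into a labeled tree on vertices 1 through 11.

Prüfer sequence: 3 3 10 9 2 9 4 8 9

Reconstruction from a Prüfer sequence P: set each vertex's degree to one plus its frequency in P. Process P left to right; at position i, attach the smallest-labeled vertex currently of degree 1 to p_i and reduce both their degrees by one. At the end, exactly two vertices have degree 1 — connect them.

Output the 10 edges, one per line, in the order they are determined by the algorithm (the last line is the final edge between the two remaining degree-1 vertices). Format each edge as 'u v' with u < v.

Initial degrees: {1:1, 2:2, 3:3, 4:2, 5:1, 6:1, 7:1, 8:2, 9:4, 10:2, 11:1}
Step 1: smallest deg-1 vertex = 1, p_1 = 3. Add edge {1,3}. Now deg[1]=0, deg[3]=2.
Step 2: smallest deg-1 vertex = 5, p_2 = 3. Add edge {3,5}. Now deg[5]=0, deg[3]=1.
Step 3: smallest deg-1 vertex = 3, p_3 = 10. Add edge {3,10}. Now deg[3]=0, deg[10]=1.
Step 4: smallest deg-1 vertex = 6, p_4 = 9. Add edge {6,9}. Now deg[6]=0, deg[9]=3.
Step 5: smallest deg-1 vertex = 7, p_5 = 2. Add edge {2,7}. Now deg[7]=0, deg[2]=1.
Step 6: smallest deg-1 vertex = 2, p_6 = 9. Add edge {2,9}. Now deg[2]=0, deg[9]=2.
Step 7: smallest deg-1 vertex = 10, p_7 = 4. Add edge {4,10}. Now deg[10]=0, deg[4]=1.
Step 8: smallest deg-1 vertex = 4, p_8 = 8. Add edge {4,8}. Now deg[4]=0, deg[8]=1.
Step 9: smallest deg-1 vertex = 8, p_9 = 9. Add edge {8,9}. Now deg[8]=0, deg[9]=1.
Final: two remaining deg-1 vertices are 9, 11. Add edge {9,11}.

Answer: 1 3
3 5
3 10
6 9
2 7
2 9
4 10
4 8
8 9
9 11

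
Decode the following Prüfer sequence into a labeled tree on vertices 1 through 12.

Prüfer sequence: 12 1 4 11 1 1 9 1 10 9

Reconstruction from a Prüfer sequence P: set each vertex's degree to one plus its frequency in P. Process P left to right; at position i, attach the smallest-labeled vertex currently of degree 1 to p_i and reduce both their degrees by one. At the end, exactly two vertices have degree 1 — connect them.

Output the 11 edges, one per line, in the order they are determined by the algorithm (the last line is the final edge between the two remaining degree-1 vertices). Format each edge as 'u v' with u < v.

Initial degrees: {1:5, 2:1, 3:1, 4:2, 5:1, 6:1, 7:1, 8:1, 9:3, 10:2, 11:2, 12:2}
Step 1: smallest deg-1 vertex = 2, p_1 = 12. Add edge {2,12}. Now deg[2]=0, deg[12]=1.
Step 2: smallest deg-1 vertex = 3, p_2 = 1. Add edge {1,3}. Now deg[3]=0, deg[1]=4.
Step 3: smallest deg-1 vertex = 5, p_3 = 4. Add edge {4,5}. Now deg[5]=0, deg[4]=1.
Step 4: smallest deg-1 vertex = 4, p_4 = 11. Add edge {4,11}. Now deg[4]=0, deg[11]=1.
Step 5: smallest deg-1 vertex = 6, p_5 = 1. Add edge {1,6}. Now deg[6]=0, deg[1]=3.
Step 6: smallest deg-1 vertex = 7, p_6 = 1. Add edge {1,7}. Now deg[7]=0, deg[1]=2.
Step 7: smallest deg-1 vertex = 8, p_7 = 9. Add edge {8,9}. Now deg[8]=0, deg[9]=2.
Step 8: smallest deg-1 vertex = 11, p_8 = 1. Add edge {1,11}. Now deg[11]=0, deg[1]=1.
Step 9: smallest deg-1 vertex = 1, p_9 = 10. Add edge {1,10}. Now deg[1]=0, deg[10]=1.
Step 10: smallest deg-1 vertex = 10, p_10 = 9. Add edge {9,10}. Now deg[10]=0, deg[9]=1.
Final: two remaining deg-1 vertices are 9, 12. Add edge {9,12}.

Answer: 2 12
1 3
4 5
4 11
1 6
1 7
8 9
1 11
1 10
9 10
9 12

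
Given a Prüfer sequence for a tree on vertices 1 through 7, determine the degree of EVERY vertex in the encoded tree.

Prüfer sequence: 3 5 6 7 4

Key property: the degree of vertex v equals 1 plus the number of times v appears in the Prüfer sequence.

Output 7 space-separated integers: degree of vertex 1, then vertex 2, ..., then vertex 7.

p_1 = 3: count[3] becomes 1
p_2 = 5: count[5] becomes 1
p_3 = 6: count[6] becomes 1
p_4 = 7: count[7] becomes 1
p_5 = 4: count[4] becomes 1
Degrees (1 + count): deg[1]=1+0=1, deg[2]=1+0=1, deg[3]=1+1=2, deg[4]=1+1=2, deg[5]=1+1=2, deg[6]=1+1=2, deg[7]=1+1=2

Answer: 1 1 2 2 2 2 2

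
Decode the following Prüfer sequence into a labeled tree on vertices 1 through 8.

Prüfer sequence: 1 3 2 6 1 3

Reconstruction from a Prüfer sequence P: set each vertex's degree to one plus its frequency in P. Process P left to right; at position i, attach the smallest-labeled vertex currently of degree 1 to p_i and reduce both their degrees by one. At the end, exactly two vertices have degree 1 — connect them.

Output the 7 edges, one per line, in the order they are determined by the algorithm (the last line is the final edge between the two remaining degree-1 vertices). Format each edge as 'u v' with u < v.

Initial degrees: {1:3, 2:2, 3:3, 4:1, 5:1, 6:2, 7:1, 8:1}
Step 1: smallest deg-1 vertex = 4, p_1 = 1. Add edge {1,4}. Now deg[4]=0, deg[1]=2.
Step 2: smallest deg-1 vertex = 5, p_2 = 3. Add edge {3,5}. Now deg[5]=0, deg[3]=2.
Step 3: smallest deg-1 vertex = 7, p_3 = 2. Add edge {2,7}. Now deg[7]=0, deg[2]=1.
Step 4: smallest deg-1 vertex = 2, p_4 = 6. Add edge {2,6}. Now deg[2]=0, deg[6]=1.
Step 5: smallest deg-1 vertex = 6, p_5 = 1. Add edge {1,6}. Now deg[6]=0, deg[1]=1.
Step 6: smallest deg-1 vertex = 1, p_6 = 3. Add edge {1,3}. Now deg[1]=0, deg[3]=1.
Final: two remaining deg-1 vertices are 3, 8. Add edge {3,8}.

Answer: 1 4
3 5
2 7
2 6
1 6
1 3
3 8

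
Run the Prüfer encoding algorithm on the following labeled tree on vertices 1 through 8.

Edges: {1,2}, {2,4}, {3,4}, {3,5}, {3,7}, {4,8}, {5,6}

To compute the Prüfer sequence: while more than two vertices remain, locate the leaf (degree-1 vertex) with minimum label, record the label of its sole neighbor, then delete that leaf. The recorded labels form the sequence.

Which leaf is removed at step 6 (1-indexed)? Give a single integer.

Step 1: current leaves = {1,6,7,8}. Remove leaf 1 (neighbor: 2).
Step 2: current leaves = {2,6,7,8}. Remove leaf 2 (neighbor: 4).
Step 3: current leaves = {6,7,8}. Remove leaf 6 (neighbor: 5).
Step 4: current leaves = {5,7,8}. Remove leaf 5 (neighbor: 3).
Step 5: current leaves = {7,8}. Remove leaf 7 (neighbor: 3).
Step 6: current leaves = {3,8}. Remove leaf 3 (neighbor: 4).

Answer: 3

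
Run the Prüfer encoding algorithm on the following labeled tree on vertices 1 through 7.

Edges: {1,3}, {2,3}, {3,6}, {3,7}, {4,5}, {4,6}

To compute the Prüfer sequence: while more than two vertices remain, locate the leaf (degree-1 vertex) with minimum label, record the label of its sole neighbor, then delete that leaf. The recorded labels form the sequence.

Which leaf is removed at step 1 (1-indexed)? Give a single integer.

Answer: 1

Derivation:
Step 1: current leaves = {1,2,5,7}. Remove leaf 1 (neighbor: 3).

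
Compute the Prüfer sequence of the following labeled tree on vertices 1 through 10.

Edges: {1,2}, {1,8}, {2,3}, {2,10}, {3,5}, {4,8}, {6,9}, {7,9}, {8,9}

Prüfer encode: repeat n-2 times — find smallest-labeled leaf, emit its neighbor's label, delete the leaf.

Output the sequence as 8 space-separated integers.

Answer: 8 3 2 9 9 8 1 2

Derivation:
Step 1: leaves = {4,5,6,7,10}. Remove smallest leaf 4, emit neighbor 8.
Step 2: leaves = {5,6,7,10}. Remove smallest leaf 5, emit neighbor 3.
Step 3: leaves = {3,6,7,10}. Remove smallest leaf 3, emit neighbor 2.
Step 4: leaves = {6,7,10}. Remove smallest leaf 6, emit neighbor 9.
Step 5: leaves = {7,10}. Remove smallest leaf 7, emit neighbor 9.
Step 6: leaves = {9,10}. Remove smallest leaf 9, emit neighbor 8.
Step 7: leaves = {8,10}. Remove smallest leaf 8, emit neighbor 1.
Step 8: leaves = {1,10}. Remove smallest leaf 1, emit neighbor 2.
Done: 2 vertices remain (2, 10). Sequence = [8 3 2 9 9 8 1 2]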